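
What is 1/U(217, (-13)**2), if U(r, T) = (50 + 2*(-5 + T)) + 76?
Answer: 1/454 ≈ 0.0022026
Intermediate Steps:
U(r, T) = 116 + 2*T (U(r, T) = (50 + (-10 + 2*T)) + 76 = (40 + 2*T) + 76 = 116 + 2*T)
1/U(217, (-13)**2) = 1/(116 + 2*(-13)**2) = 1/(116 + 2*169) = 1/(116 + 338) = 1/454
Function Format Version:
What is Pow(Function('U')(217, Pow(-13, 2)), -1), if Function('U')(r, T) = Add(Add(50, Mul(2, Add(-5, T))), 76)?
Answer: Rational(1, 454) ≈ 0.0022026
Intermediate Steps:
Function('U')(r, T) = Add(116, Mul(2, T)) (Function('U')(r, T) = Add(Add(50, Add(-10, Mul(2, T))), 76) = Add(Add(40, Mul(2, T)), 76) = Add(116, Mul(2, T)))
Pow(Function('U')(217, Pow(-13, 2)), -1) = Pow(Add(116, Mul(2, Pow(-13, 2))), -1) = Pow(Add(116, Mul(2, 169)), -1) = Pow(Add(116, 338), -1) = Pow(454, -1) = Rational(1, 454)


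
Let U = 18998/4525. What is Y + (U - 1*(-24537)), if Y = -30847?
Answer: -28533752/4525 ≈ -6305.8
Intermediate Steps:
U = 18998/4525 (U = 18998*(1/4525) = 18998/4525 ≈ 4.1985)
Y + (U - 1*(-24537)) = -30847 + (18998/4525 - 1*(-24537)) = -30847 + (18998/4525 + 24537) = -30847 + 111048923/4525 = -28533752/4525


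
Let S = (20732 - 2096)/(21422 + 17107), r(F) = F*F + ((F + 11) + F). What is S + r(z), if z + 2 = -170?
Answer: 375676805/12843 ≈ 29251.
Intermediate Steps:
z = -172 (z = -2 - 170 = -172)
r(F) = 11 + F² + 2*F (r(F) = F² + ((11 + F) + F) = F² + (11 + 2*F) = 11 + F² + 2*F)
S = 6212/12843 (S = 18636/38529 = 18636*(1/38529) = 6212/12843 ≈ 0.48369)
S + r(z) = 6212/12843 + (11 + (-172)² + 2*(-172)) = 6212/12843 + (11 + 29584 - 344) = 6212/12843 + 29251 = 375676805/12843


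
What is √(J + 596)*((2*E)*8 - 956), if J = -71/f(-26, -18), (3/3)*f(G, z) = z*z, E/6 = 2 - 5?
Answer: -622*√193033/9 ≈ -30364.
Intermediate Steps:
E = -18 (E = 6*(2 - 5) = 6*(-3) = -18)
f(G, z) = z² (f(G, z) = z*z = z²)
J = -71/324 (J = -71/((-18)²) = -71/324 ≈ -0.21914)
√(J + 596)*((2*E)*8 - 956) = √(-71/324 + 596)*((2*(-18))*8 - 956) = √(193033/324)*(-36*8 - 956) = (√193033/18)*(-288 - 956) = (√193033/18)*(-1244) = -622*√193033/9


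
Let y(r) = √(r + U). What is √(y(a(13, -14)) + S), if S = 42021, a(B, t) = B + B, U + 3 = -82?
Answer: √(42021 + I*√59) ≈ 204.99 + 0.019*I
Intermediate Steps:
U = -85 (U = -3 - 82 = -85)
a(B, t) = 2*B
y(r) = √(-85 + r) (y(r) = √(r - 85) = √(-85 + r))
√(y(a(13, -14)) + S) = √(√(-85 + 2*13) + 42021) = √(√(-85 + 26) + 42021) = √(√(-59) + 42021) = √(I*√59 + 42021) = √(42021 + I*√59)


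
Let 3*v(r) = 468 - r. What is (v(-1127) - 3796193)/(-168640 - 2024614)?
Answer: 813356/469983 ≈ 1.7306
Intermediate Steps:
v(r) = 156 - r/3 (v(r) = (468 - r)/3 = 156 - r/3)
(v(-1127) - 3796193)/(-168640 - 2024614) = ((156 - ⅓*(-1127)) - 3796193)/(-168640 - 2024614) = ((156 + 1127/3) - 3796193)/(-2193254) = (1595/3 - 3796193)*(-1/2193254) = -11386984/3*(-1/2193254) = 813356/469983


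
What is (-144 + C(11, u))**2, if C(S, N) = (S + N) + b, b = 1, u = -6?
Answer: 19044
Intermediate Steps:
C(S, N) = 1 + N + S (C(S, N) = (S + N) + 1 = (N + S) + 1 = 1 + N + S)
(-144 + C(11, u))**2 = (-144 + (1 - 6 + 11))**2 = (-144 + 6)**2 = (-138)**2 = 19044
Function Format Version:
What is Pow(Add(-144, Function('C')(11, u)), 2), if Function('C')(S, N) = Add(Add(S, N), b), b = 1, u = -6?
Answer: 19044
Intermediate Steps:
Function('C')(S, N) = Add(1, N, S) (Function('C')(S, N) = Add(Add(S, N), 1) = Add(Add(N, S), 1) = Add(1, N, S))
Pow(Add(-144, Function('C')(11, u)), 2) = Pow(Add(-144, Add(1, -6, 11)), 2) = Pow(Add(-144, 6), 2) = Pow(-138, 2) = 19044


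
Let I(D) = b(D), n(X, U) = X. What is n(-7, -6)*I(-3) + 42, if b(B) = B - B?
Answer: 42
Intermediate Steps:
b(B) = 0
I(D) = 0
n(-7, -6)*I(-3) + 42 = -7*0 + 42 = 0 + 42 = 42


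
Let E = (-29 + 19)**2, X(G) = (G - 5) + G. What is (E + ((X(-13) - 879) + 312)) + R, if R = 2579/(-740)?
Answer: -371099/740 ≈ -501.49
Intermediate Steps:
X(G) = -5 + 2*G (X(G) = (-5 + G) + G = -5 + 2*G)
R = -2579/740 (R = 2579*(-1/740) = -2579/740 ≈ -3.4851)
E = 100 (E = (-10)**2 = 100)
(E + ((X(-13) - 879) + 312)) + R = (100 + (((-5 + 2*(-13)) - 879) + 312)) - 2579/740 = (100 + (((-5 - 26) - 879) + 312)) - 2579/740 = (100 + ((-31 - 879) + 312)) - 2579/740 = (100 + (-910 + 312)) - 2579/740 = (100 - 598) - 2579/740 = -498 - 2579/740 = -371099/740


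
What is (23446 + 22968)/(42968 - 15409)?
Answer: 46414/27559 ≈ 1.6842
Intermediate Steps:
(23446 + 22968)/(42968 - 15409) = 46414/27559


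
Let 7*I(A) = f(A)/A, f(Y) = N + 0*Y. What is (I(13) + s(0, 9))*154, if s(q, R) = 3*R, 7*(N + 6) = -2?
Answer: 377410/91 ≈ 4147.4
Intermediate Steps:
N = -44/7 (N = -6 + (⅐)*(-2) = -6 - 2/7 = -44/7 ≈ -6.2857)
f(Y) = -44/7 (f(Y) = -44/7 + 0*Y = -44/7 + 0 = -44/7)
I(A) = -44/(49*A) (I(A) = (-44/(7*A))/7 = -44/(49*A))
(I(13) + s(0, 9))*154 = (-44/49/13 + 3*9)*154 = (-44/49*1/13 + 27)*154 = (-44/637 + 27)*154 = (17155/637)*154 = 377410/91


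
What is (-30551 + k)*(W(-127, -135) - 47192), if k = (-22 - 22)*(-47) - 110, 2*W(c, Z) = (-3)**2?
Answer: 2698464375/2 ≈ 1.3492e+9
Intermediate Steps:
W(c, Z) = 9/2 (W(c, Z) = (1/2)*(-3)**2 = (1/2)*9 = 9/2)
k = 1958 (k = -44*(-47) - 110 = 2068 - 110 = 1958)
(-30551 + k)*(W(-127, -135) - 47192) = (-30551 + 1958)*(9/2 - 47192) = -28593*(-94375/2) = 2698464375/2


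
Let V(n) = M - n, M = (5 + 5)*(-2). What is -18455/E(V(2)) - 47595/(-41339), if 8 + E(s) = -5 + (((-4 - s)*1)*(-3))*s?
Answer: -141397424/9714665 ≈ -14.555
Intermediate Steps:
M = -20 (M = 10*(-2) = -20)
V(n) = -20 - n
E(s) = -13 + s*(12 + 3*s) (E(s) = -8 + (-5 + (((-4 - s)*1)*(-3))*s) = -8 + (-5 + ((-4 - s)*(-3))*s) = -8 + (-5 + (12 + 3*s)*s) = -8 + (-5 + s*(12 + 3*s)) = -13 + s*(12 + 3*s))
-18455/E(V(2)) - 47595/(-41339) = -18455/(-13 + 3*(-20 - 1*2)² + 12*(-20 - 1*2)) - 47595/(-41339) = -18455/(-13 + 3*(-20 - 2)² + 12*(-20 - 2)) - 47595*(-1/41339) = -18455/(-13 + 3*(-22)² + 12*(-22)) + 47595/41339 = -18455/(-13 + 3*484 - 264) + 47595/41339 = -18455/(-13 + 1452 - 264) + 47595/41339 = -18455/1175 + 47595/41339 = -18455*1/1175 + 47595/41339 = -3691/235 + 47595/41339 = -141397424/9714665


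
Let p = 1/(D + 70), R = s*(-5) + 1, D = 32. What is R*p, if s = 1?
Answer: -2/51 ≈ -0.039216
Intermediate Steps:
R = -4 (R = 1*(-5) + 1 = -5 + 1 = -4)
p = 1/102 (p = 1/(32 + 70) = 1/102 ≈ 0.0098039)
R*p = -4*1/102 = -2/51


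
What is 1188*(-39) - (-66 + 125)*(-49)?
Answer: -43441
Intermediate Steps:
1188*(-39) - (-66 + 125)*(-49) = -46332 - 59*(-49) = -46332 - 1*(-2891) = -46332 + 2891 = -43441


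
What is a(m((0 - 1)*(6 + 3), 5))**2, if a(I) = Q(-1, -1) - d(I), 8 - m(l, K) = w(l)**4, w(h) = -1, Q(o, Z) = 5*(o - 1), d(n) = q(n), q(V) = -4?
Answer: 36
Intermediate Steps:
d(n) = -4
Q(o, Z) = -5 + 5*o (Q(o, Z) = 5*(-1 + o) = -5 + 5*o)
m(l, K) = 7 (m(l, K) = 8 - 1*(-1)**4 = 8 - 1*1 = 8 - 1 = 7)
a(I) = -6 (a(I) = (-5 + 5*(-1)) - 1*(-4) = (-5 - 5) + 4 = -10 + 4 = -6)
a(m((0 - 1)*(6 + 3), 5))**2 = (-6)**2 = 36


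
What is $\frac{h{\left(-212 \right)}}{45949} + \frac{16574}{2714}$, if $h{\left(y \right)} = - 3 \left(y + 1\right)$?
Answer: $\frac{381638344}{62352793} \approx 6.1206$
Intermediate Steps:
$h{\left(y \right)} = -3 - 3 y$ ($h{\left(y \right)} = - 3 \left(1 + y\right) = -3 - 3 y$)
$\frac{h{\left(-212 \right)}}{45949} + \frac{16574}{2714} = \frac{-3 - -636}{45949} + \frac{16574}{2714} = \left(-3 + 636\right) \frac{1}{45949} + 16574 \cdot \frac{1}{2714} = 633 \cdot \frac{1}{45949} + \frac{8287}{1357} = \frac{633}{45949} + \frac{8287}{1357} = \frac{381638344}{62352793}$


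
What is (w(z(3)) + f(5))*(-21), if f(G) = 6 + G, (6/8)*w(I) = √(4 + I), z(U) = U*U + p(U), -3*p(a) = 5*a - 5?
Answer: -231 - 28*√87/3 ≈ -318.06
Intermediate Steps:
p(a) = 5/3 - 5*a/3 (p(a) = -(5*a - 5)/3 = -(-5 + 5*a)/3 = 5/3 - 5*a/3)
z(U) = 5/3 + U² - 5*U/3 (z(U) = U*U + (5/3 - 5*U/3) = U² + (5/3 - 5*U/3) = 5/3 + U² - 5*U/3)
w(I) = 4*√(4 + I)/3
(w(z(3)) + f(5))*(-21) = (4*√(4 + (5/3 + 3² - 5/3*3))/3 + (6 + 5))*(-21) = (4*√(4 + (5/3 + 9 - 5))/3 + 11)*(-21) = (4*√(4 + 17/3)/3 + 11)*(-21) = (4*√(29/3)/3 + 11)*(-21) = (4*(√87/3)/3 + 11)*(-21) = (4*√87/9 + 11)*(-21) = (11 + 4*√87/9)*(-21) = -231 - 28*√87/3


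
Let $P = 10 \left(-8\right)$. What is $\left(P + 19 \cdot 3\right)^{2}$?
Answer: $529$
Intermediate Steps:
$P = -80$
$\left(P + 19 \cdot 3\right)^{2} = \left(-80 + 19 \cdot 3\right)^{2} = \left(-80 + 57\right)^{2} = \left(-23\right)^{2} = 529$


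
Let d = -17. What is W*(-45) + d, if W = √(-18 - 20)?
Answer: -17 - 45*I*√38 ≈ -17.0 - 277.4*I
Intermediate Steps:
W = I*√38 (W = √(-38) = I*√38 ≈ 6.1644*I)
W*(-45) + d = (I*√38)*(-45) - 17 = -45*I*√38 - 17 = -17 - 45*I*√38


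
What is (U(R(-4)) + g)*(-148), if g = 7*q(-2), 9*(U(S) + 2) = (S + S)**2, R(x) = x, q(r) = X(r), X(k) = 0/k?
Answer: -6808/9 ≈ -756.44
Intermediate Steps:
X(k) = 0
q(r) = 0
U(S) = -2 + 4*S**2/9 (U(S) = -2 + (S + S)**2/9 = -2 + (2*S)**2/9 = -2 + (4*S**2)/9 = -2 + 4*S**2/9)
g = 0 (g = 7*0 = 0)
(U(R(-4)) + g)*(-148) = ((-2 + (4/9)*(-4)**2) + 0)*(-148) = ((-2 + (4/9)*16) + 0)*(-148) = ((-2 + 64/9) + 0)*(-148) = (46/9 + 0)*(-148) = (46/9)*(-148) = -6808/9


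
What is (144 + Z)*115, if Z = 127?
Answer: 31165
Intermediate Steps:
(144 + Z)*115 = (144 + 127)*115 = 271*115 = 31165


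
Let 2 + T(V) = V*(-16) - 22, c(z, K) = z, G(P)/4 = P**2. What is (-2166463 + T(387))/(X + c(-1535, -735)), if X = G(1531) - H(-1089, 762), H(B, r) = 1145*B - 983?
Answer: -2172679/10622197 ≈ -0.20454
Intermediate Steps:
G(P) = 4*P**2
H(B, r) = -983 + 1145*B
T(V) = -24 - 16*V (T(V) = -2 + (V*(-16) - 22) = -2 + (-16*V - 22) = -2 + (-22 - 16*V) = -24 - 16*V)
X = 10623732 (X = 4*1531**2 - (-983 + 1145*(-1089)) = 4*2343961 - (-983 - 1246905) = 9375844 - 1*(-1247888) = 9375844 + 1247888 = 10623732)
(-2166463 + T(387))/(X + c(-1535, -735)) = (-2166463 + (-24 - 16*387))/(10623732 - 1535) = (-2166463 + (-24 - 6192))/10622197 = (-2166463 - 6216)*(1/10622197) = -2172679*1/10622197 = -2172679/10622197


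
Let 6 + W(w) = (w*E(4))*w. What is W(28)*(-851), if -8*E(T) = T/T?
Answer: 88504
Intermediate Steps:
E(T) = -⅛ (E(T) = -T/(8*T) = -⅛*1 = -⅛)
W(w) = -6 - w²/8 (W(w) = -6 + (w*(-⅛))*w = -6 + (-w/8)*w = -6 - w²/8)
W(28)*(-851) = (-6 - ⅛*28²)*(-851) = (-6 - ⅛*784)*(-851) = (-6 - 98)*(-851) = -104*(-851) = 88504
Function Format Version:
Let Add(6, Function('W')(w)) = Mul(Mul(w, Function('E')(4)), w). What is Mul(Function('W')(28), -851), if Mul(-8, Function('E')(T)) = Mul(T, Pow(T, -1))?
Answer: 88504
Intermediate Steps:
Function('E')(T) = Rational(-1, 8) (Function('E')(T) = Mul(Rational(-1, 8), Mul(T, Pow(T, -1))) = Mul(Rational(-1, 8), 1) = Rational(-1, 8))
Function('W')(w) = Add(-6, Mul(Rational(-1, 8), Pow(w, 2))) (Function('W')(w) = Add(-6, Mul(Mul(w, Rational(-1, 8)), w)) = Add(-6, Mul(Mul(Rational(-1, 8), w), w)) = Add(-6, Mul(Rational(-1, 8), Pow(w, 2))))
Mul(Function('W')(28), -851) = Mul(Add(-6, Mul(Rational(-1, 8), Pow(28, 2))), -851) = Mul(Add(-6, Mul(Rational(-1, 8), 784)), -851) = Mul(Add(-6, -98), -851) = Mul(-104, -851) = 88504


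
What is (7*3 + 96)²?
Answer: 13689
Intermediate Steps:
(7*3 + 96)² = (21 + 96)² = 117² = 13689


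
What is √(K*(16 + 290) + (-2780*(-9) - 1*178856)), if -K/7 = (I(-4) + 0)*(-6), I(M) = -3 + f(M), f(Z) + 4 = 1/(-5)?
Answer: 2*I*√1539815/5 ≈ 496.36*I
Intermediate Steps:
f(Z) = -21/5 (f(Z) = -4 + 1/(-5) = -4 - ⅕ = -21/5)
I(M) = -36/5 (I(M) = -3 - 21/5 = -36/5)
K = -1512/5 (K = -7*(-36/5 + 0)*(-6) = -(-252)*(-6)/5 = -7*216/5 = -1512/5 ≈ -302.40)
√(K*(16 + 290) + (-2780*(-9) - 1*178856)) = √(-1512*(16 + 290)/5 + (-2780*(-9) - 1*178856)) = √(-1512/5*306 + (25020 - 178856)) = √(-462672/5 - 153836) = √(-1231852/5) = 2*I*√1539815/5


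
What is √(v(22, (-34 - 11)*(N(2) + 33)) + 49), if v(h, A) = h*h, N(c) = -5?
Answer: √533 ≈ 23.087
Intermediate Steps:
v(h, A) = h²
√(v(22, (-34 - 11)*(N(2) + 33)) + 49) = √(22² + 49) = √(484 + 49) = √533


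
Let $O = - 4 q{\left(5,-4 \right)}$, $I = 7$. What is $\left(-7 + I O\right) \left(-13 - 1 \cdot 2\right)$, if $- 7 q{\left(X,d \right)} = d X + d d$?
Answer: $345$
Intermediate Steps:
$q{\left(X,d \right)} = - \frac{d^{2}}{7} - \frac{X d}{7}$ ($q{\left(X,d \right)} = - \frac{d X + d d}{7} = - \frac{X d + d^{2}}{7} = - \frac{d^{2} + X d}{7} = - \frac{d^{2}}{7} - \frac{X d}{7}$)
$O = - \frac{16}{7}$ ($O = - 4 \left(\left(- \frac{1}{7}\right) \left(-4\right) \left(5 - 4\right)\right) = - 4 \left(\left(- \frac{1}{7}\right) \left(-4\right) 1\right) = \left(-4\right) \frac{4}{7} = - \frac{16}{7} \approx -2.2857$)
$\left(-7 + I O\right) \left(-13 - 1 \cdot 2\right) = \left(-7 + 7 \left(- \frac{16}{7}\right)\right) \left(-13 - 1 \cdot 2\right) = \left(-7 - 16\right) \left(-13 - 2\right) = - 23 \left(-13 - 2\right) = \left(-23\right) \left(-15\right) = 345$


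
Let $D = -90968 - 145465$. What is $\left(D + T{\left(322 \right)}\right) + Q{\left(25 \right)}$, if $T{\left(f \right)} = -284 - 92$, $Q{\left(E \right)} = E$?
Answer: $-236784$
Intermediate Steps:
$D = -236433$ ($D = -90968 - 145465 = -236433$)
$T{\left(f \right)} = -376$ ($T{\left(f \right)} = -284 - 92 = -376$)
$\left(D + T{\left(322 \right)}\right) + Q{\left(25 \right)} = \left(-236433 - 376\right) + 25 = -236809 + 25 = -236784$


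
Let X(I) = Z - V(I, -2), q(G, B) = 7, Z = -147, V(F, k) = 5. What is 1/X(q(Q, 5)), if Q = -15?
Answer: -1/152 ≈ -0.0065789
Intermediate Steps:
X(I) = -152 (X(I) = -147 - 1*5 = -147 - 5 = -152)
1/X(q(Q, 5)) = 1/(-152) = -1/152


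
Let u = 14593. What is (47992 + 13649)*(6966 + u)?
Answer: 1328918319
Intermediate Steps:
(47992 + 13649)*(6966 + u) = (47992 + 13649)*(6966 + 14593) = 61641*21559 = 1328918319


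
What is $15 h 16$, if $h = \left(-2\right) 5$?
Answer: $-2400$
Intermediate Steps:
$h = -10$
$15 h 16 = 15 \left(-10\right) 16 = \left(-150\right) 16 = -2400$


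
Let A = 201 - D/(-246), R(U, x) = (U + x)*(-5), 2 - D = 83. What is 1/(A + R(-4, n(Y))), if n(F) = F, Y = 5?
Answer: 82/16045 ≈ 0.0051106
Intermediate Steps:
D = -81 (D = 2 - 1*83 = 2 - 83 = -81)
R(U, x) = -5*U - 5*x
A = 16455/82 (A = 201 - (-81)/(-246) = 201 - (-81)*(-1)/246 = 201 - 1*27/82 = 201 - 27/82 = 16455/82 ≈ 200.67)
1/(A + R(-4, n(Y))) = 1/(16455/82 + (-5*(-4) - 5*5)) = 1/(16455/82 + (20 - 25)) = 1/(16455/82 - 5) = 1/(16045/82) = 82/16045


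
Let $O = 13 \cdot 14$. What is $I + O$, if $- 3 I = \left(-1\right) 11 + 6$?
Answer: $\frac{551}{3} \approx 183.67$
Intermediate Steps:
$O = 182$
$I = \frac{5}{3}$ ($I = - \frac{\left(-1\right) 11 + 6}{3} = - \frac{-11 + 6}{3} = \left(- \frac{1}{3}\right) \left(-5\right) = \frac{5}{3} \approx 1.6667$)
$I + O = \frac{5}{3} + 182 = \frac{551}{3}$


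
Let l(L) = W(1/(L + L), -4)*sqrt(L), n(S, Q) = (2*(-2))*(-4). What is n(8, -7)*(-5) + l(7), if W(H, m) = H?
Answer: -80 + sqrt(7)/14 ≈ -79.811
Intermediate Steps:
n(S, Q) = 16 (n(S, Q) = -4*(-4) = 16)
l(L) = 1/(2*sqrt(L)) (l(L) = sqrt(L)/(L + L) = sqrt(L)/((2*L)) = (1/(2*L))*sqrt(L) = 1/(2*sqrt(L)))
n(8, -7)*(-5) + l(7) = 16*(-5) + 1/(2*sqrt(7)) = -80 + (sqrt(7)/7)/2 = -80 + sqrt(7)/14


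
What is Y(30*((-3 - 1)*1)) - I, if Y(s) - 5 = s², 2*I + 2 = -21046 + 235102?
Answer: -92622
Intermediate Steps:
I = 107027 (I = -1 + (-21046 + 235102)/2 = -1 + (½)*214056 = -1 + 107028 = 107027)
Y(s) = 5 + s²
Y(30*((-3 - 1)*1)) - I = (5 + (30*((-3 - 1)*1))²) - 1*107027 = (5 + (30*(-4*1))²) - 107027 = (5 + (30*(-4))²) - 107027 = (5 + (-120)²) - 107027 = (5 + 14400) - 107027 = 14405 - 107027 = -92622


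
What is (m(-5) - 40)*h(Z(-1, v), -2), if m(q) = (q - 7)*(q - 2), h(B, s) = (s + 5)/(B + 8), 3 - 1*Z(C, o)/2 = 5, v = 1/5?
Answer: 33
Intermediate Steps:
v = ⅕ ≈ 0.20000
Z(C, o) = -4 (Z(C, o) = 6 - 2*5 = 6 - 10 = -4)
h(B, s) = (5 + s)/(8 + B)
m(q) = (-7 + q)*(-2 + q)
(m(-5) - 40)*h(Z(-1, v), -2) = ((14 + (-5)² - 9*(-5)) - 40)*((5 - 2)/(8 - 4)) = ((14 + 25 + 45) - 40)*(3/4) = (84 - 40)*((¼)*3) = 44*(¾) = 33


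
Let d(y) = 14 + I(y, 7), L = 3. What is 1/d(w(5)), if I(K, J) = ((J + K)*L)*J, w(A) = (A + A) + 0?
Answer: 1/371 ≈ 0.0026954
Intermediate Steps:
w(A) = 2*A (w(A) = 2*A + 0 = 2*A)
I(K, J) = J*(3*J + 3*K) (I(K, J) = ((J + K)*3)*J = (3*J + 3*K)*J = J*(3*J + 3*K))
d(y) = 161 + 21*y (d(y) = 14 + 3*7*(7 + y) = 14 + (147 + 21*y) = 161 + 21*y)
1/d(w(5)) = 1/(161 + 21*(2*5)) = 1/(161 + 21*10) = 1/(161 + 210) = 1/371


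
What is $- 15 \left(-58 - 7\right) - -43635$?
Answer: $44610$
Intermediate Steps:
$- 15 \left(-58 - 7\right) - -43635 = \left(-15\right) \left(-65\right) + 43635 = 975 + 43635 = 44610$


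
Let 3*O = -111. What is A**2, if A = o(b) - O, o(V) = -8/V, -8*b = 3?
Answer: 30625/9 ≈ 3402.8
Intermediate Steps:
b = -3/8 (b = -1/8*3 = -3/8 ≈ -0.37500)
O = -37 (O = (1/3)*(-111) = -37)
A = 175/3 (A = -8/(-3/8) - 1*(-37) = -8*(-8/3) + 37 = 64/3 + 37 = 175/3 ≈ 58.333)
A**2 = (175/3)**2 = 30625/9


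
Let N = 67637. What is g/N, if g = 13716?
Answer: 13716/67637 ≈ 0.20279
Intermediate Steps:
g/N = 13716/67637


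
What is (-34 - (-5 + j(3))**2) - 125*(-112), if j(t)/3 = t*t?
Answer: 13482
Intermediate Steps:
j(t) = 3*t**2 (j(t) = 3*(t*t) = 3*t**2)
(-34 - (-5 + j(3))**2) - 125*(-112) = (-34 - (-5 + 3*3**2)**2) - 125*(-112) = (-34 - (-5 + 3*9)**2) + 14000 = (-34 - (-5 + 27)**2) + 14000 = (-34 - 1*22**2) + 14000 = (-34 - 1*484) + 14000 = (-34 - 484) + 14000 = -518 + 14000 = 13482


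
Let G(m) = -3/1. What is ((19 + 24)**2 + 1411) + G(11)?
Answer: 3257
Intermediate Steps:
G(m) = -3 (G(m) = -3*1 = -3)
((19 + 24)**2 + 1411) + G(11) = ((19 + 24)**2 + 1411) - 3 = (43**2 + 1411) - 3 = (1849 + 1411) - 3 = 3260 - 3 = 3257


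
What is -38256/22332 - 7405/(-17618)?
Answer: -42385479/32787098 ≈ -1.2927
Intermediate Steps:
-38256/22332 - 7405/(-17618) = -38256*1/22332 - 7405*(-1/17618) = -3188/1861 + 7405/17618 = -42385479/32787098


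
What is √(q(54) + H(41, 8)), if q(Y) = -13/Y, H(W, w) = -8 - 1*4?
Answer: I*√3966/18 ≈ 3.4987*I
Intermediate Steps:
H(W, w) = -12 (H(W, w) = -8 - 4 = -12)
√(q(54) + H(41, 8)) = √(-13/54 - 12) = √(-661/54) = I*√3966/18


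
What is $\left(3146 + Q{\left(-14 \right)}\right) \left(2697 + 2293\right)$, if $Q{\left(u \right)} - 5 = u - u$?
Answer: $15723490$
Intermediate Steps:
$Q{\left(u \right)} = 5$ ($Q{\left(u \right)} = 5 + \left(u - u\right) = 5 + 0 = 5$)
$\left(3146 + Q{\left(-14 \right)}\right) \left(2697 + 2293\right) = \left(3146 + 5\right) \left(2697 + 2293\right) = 3151 \cdot 4990 = 15723490$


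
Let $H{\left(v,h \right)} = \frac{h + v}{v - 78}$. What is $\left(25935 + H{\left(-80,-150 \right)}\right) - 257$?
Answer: $\frac{2028677}{79} \approx 25679.0$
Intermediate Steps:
$H{\left(v,h \right)} = \frac{h + v}{-78 + v}$
$\left(25935 + H{\left(-80,-150 \right)}\right) - 257 = \left(25935 + \frac{-150 - 80}{-78 - 80}\right) - 257 = \left(25935 + \frac{1}{-158} \left(-230\right)\right) - 257 = \left(25935 - - \frac{115}{79}\right) - 257 = \left(25935 + \frac{115}{79}\right) - 257 = \frac{2048980}{79} - 257 = \frac{2028677}{79}$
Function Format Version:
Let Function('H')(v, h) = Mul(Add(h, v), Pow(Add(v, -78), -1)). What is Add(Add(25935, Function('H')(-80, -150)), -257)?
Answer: Rational(2028677, 79) ≈ 25679.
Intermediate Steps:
Function('H')(v, h) = Mul(Pow(Add(-78, v), -1), Add(h, v)) (Function('H')(v, h) = Mul(Add(h, v), Pow(Add(-78, v), -1)) = Mul(Pow(Add(-78, v), -1), Add(h, v)))
Add(Add(25935, Function('H')(-80, -150)), -257) = Add(Add(25935, Mul(Pow(Add(-78, -80), -1), Add(-150, -80))), -257) = Add(Add(25935, Mul(Pow(-158, -1), -230)), -257) = Add(Add(25935, Mul(Rational(-1, 158), -230)), -257) = Add(Add(25935, Rational(115, 79)), -257) = Add(Rational(2048980, 79), -257) = Rational(2028677, 79)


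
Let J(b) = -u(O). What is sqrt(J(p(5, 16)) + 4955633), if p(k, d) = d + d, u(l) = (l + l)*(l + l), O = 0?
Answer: sqrt(4955633) ≈ 2226.1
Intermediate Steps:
u(l) = 4*l**2 (u(l) = (2*l)*(2*l) = 4*l**2)
p(k, d) = 2*d
J(b) = 0 (J(b) = -4*0**2 = -4*0 = -1*0 = 0)
sqrt(J(p(5, 16)) + 4955633) = sqrt(0 + 4955633) = sqrt(4955633)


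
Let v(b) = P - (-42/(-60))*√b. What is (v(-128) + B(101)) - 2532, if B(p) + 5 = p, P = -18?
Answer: -2454 - 28*I*√2/5 ≈ -2454.0 - 7.9196*I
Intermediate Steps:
B(p) = -5 + p
v(b) = -18 - 7*√b/10 (v(b) = -18 - (-42/(-60))*√b = -18 - (-42*(-1/60))*√b = -18 - 7*√b/10)
(v(-128) + B(101)) - 2532 = ((-18 - 28*I*√2/5) + (-5 + 101)) - 2532 = ((-18 - 28*I*√2/5) + 96) - 2532 = (78 - 28*I*√2/5) - 2532 = -2454 - 28*I*√2/5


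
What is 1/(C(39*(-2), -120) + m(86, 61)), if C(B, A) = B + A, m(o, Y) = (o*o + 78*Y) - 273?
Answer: 1/11683 ≈ 8.5594e-5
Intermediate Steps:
m(o, Y) = -273 + o² + 78*Y (m(o, Y) = (o² + 78*Y) - 273 = -273 + o² + 78*Y)
C(B, A) = A + B
1/(C(39*(-2), -120) + m(86, 61)) = 1/((-120 + 39*(-2)) + (-273 + 86² + 78*61)) = 1/((-120 - 78) + (-273 + 7396 + 4758)) = 1/(-198 + 11881) = 1/11683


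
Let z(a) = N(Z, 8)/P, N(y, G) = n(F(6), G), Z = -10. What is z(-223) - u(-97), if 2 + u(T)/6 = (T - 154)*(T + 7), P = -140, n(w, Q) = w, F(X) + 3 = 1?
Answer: -9486959/70 ≈ -1.3553e+5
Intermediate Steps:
F(X) = -2 (F(X) = -3 + 1 = -2)
N(y, G) = -2
z(a) = 1/70 (z(a) = -2/(-140) = -2*(-1/140) = 1/70)
u(T) = -12 + 6*(-154 + T)*(7 + T) (u(T) = -12 + 6*((T - 154)*(T + 7)) = -12 + 6*((-154 + T)*(7 + T)) = -12 + 6*(-154 + T)*(7 + T))
z(-223) - u(-97) = 1/70 - (-6480 - 882*(-97) + 6*(-97)**2) = 1/70 - (-6480 + 85554 + 6*9409) = 1/70 - (-6480 + 85554 + 56454) = 1/70 - 1*135528 = 1/70 - 135528 = -9486959/70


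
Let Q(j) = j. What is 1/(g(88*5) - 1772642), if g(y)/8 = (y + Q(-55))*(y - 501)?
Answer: -1/1960522 ≈ -5.1007e-7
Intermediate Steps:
g(y) = 8*(-501 + y)*(-55 + y) (g(y) = 8*((y - 55)*(y - 501)) = 8*((-55 + y)*(-501 + y)) = 8*((-501 + y)*(-55 + y)) = 8*(-501 + y)*(-55 + y))
1/(g(88*5) - 1772642) = 1/((220440 - 391424*5 + 8*(88*5)²) - 1772642) = 1/((220440 - 4448*440 + 8*440²) - 1772642) = 1/((220440 - 1957120 + 8*193600) - 1772642) = 1/((220440 - 1957120 + 1548800) - 1772642) = 1/(-187880 - 1772642) = 1/(-1960522) = -1/1960522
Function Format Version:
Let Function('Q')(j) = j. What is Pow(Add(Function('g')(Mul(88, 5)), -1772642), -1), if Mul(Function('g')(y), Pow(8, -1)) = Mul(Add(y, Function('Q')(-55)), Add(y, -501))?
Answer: Rational(-1, 1960522) ≈ -5.1007e-7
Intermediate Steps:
Function('g')(y) = Mul(8, Add(-501, y), Add(-55, y)) (Function('g')(y) = Mul(8, Mul(Add(y, -55), Add(y, -501))) = Mul(8, Mul(Add(-55, y), Add(-501, y))) = Mul(8, Mul(Add(-501, y), Add(-55, y))) = Mul(8, Add(-501, y), Add(-55, y)))
Pow(Add(Function('g')(Mul(88, 5)), -1772642), -1) = Pow(Add(Add(220440, Mul(-4448, Mul(88, 5)), Mul(8, Pow(Mul(88, 5), 2))), -1772642), -1) = Pow(Add(Add(220440, Mul(-4448, 440), Mul(8, Pow(440, 2))), -1772642), -1) = Pow(Add(Add(220440, -1957120, Mul(8, 193600)), -1772642), -1) = Pow(Add(Add(220440, -1957120, 1548800), -1772642), -1) = Pow(Add(-187880, -1772642), -1) = Pow(-1960522, -1) = Rational(-1, 1960522)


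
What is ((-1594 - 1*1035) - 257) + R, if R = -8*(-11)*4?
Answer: -2534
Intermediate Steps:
R = 352 (R = 88*4 = 352)
((-1594 - 1*1035) - 257) + R = ((-1594 - 1*1035) - 257) + 352 = ((-1594 - 1035) - 257) + 352 = (-2629 - 257) + 352 = -2886 + 352 = -2534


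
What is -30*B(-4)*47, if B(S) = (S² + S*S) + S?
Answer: -39480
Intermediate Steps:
B(S) = S + 2*S² (B(S) = (S² + S²) + S = 2*S² + S = S + 2*S²)
-30*B(-4)*47 = -(-120)*(1 + 2*(-4))*47 = -(-120)*(1 - 8)*47 = -(-120)*(-7)*47 = -30*28*47 = -840*47 = -39480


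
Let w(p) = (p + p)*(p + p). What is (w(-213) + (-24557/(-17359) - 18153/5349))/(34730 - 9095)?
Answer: 5616820024994/793431371595 ≈ 7.0791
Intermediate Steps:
w(p) = 4*p² (w(p) = (2*p)*(2*p) = 4*p²)
(w(-213) + (-24557/(-17359) - 18153/5349))/(34730 - 9095) = (4*(-213)² + (-24557/(-17359) - 18153/5349))/(34730 - 9095) = (4*45369 + (-24557*(-1/17359) - 18153*1/5349))/25635 = (181476 + (24557/17359 - 6051/1783))*(1/25635) = (181476 - 61254178/30951097)*(1/25635) = (5616820024994/30951097)*(1/25635) = 5616820024994/793431371595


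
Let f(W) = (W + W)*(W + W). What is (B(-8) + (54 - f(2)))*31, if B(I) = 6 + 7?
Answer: 1581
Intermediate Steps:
B(I) = 13
f(W) = 4*W**2 (f(W) = (2*W)*(2*W) = 4*W**2)
(B(-8) + (54 - f(2)))*31 = (13 + (54 - 4*2**2))*31 = (13 + (54 - 4*4))*31 = (13 + (54 - 1*16))*31 = (13 + (54 - 16))*31 = (13 + 38)*31 = 51*31 = 1581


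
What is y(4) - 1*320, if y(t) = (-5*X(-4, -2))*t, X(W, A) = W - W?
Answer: -320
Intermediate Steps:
X(W, A) = 0
y(t) = 0 (y(t) = (-5*0)*t = 0*t = 0)
y(4) - 1*320 = 0 - 1*320 = 0 - 320 = -320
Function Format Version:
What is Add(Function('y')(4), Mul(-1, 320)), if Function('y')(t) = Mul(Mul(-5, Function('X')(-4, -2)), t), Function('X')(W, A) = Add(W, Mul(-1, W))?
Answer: -320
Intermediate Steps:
Function('X')(W, A) = 0
Function('y')(t) = 0 (Function('y')(t) = Mul(Mul(-5, 0), t) = Mul(0, t) = 0)
Add(Function('y')(4), Mul(-1, 320)) = Add(0, Mul(-1, 320)) = Add(0, -320) = -320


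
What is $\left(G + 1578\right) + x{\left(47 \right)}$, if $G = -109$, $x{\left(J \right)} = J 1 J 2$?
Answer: $5887$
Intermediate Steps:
$x{\left(J \right)} = 2 J^{2}$ ($x{\left(J \right)} = J J 2 = J^{2} \cdot 2 = 2 J^{2}$)
$\left(G + 1578\right) + x{\left(47 \right)} = \left(-109 + 1578\right) + 2 \cdot 47^{2} = 1469 + 2 \cdot 2209 = 1469 + 4418 = 5887$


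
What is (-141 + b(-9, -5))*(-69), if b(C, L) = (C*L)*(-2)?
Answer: 15939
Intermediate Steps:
b(C, L) = -2*C*L
(-141 + b(-9, -5))*(-69) = (-141 - 2*(-9)*(-5))*(-69) = (-141 - 90)*(-69) = -231*(-69) = 15939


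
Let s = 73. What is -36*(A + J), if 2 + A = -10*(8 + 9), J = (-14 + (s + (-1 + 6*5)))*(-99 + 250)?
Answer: -472176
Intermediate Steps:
J = 13288 (J = (-14 + (73 + (-1 + 6*5)))*(-99 + 250) = (-14 + (73 + (-1 + 30)))*151 = (-14 + (73 + 29))*151 = (-14 + 102)*151 = 88*151 = 13288)
A = -172 (A = -2 - 10*(8 + 9) = -2 - 10*17 = -2 - 170 = -172)
-36*(A + J) = -36*(-172 + 13288) = -36*13116 = -472176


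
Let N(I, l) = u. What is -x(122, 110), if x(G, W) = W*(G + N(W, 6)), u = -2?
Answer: -13200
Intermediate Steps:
N(I, l) = -2
x(G, W) = W*(-2 + G) (x(G, W) = W*(G - 2) = W*(-2 + G))
-x(122, 110) = -110*(-2 + 122) = -110*120 = -1*13200 = -13200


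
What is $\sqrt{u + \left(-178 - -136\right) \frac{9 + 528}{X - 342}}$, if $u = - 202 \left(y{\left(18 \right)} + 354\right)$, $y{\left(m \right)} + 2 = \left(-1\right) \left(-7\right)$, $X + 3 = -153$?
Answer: $\frac{i \sqrt{499264505}}{83} \approx 269.21 i$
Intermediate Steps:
$X = -156$ ($X = -3 - 153 = -156$)
$y{\left(m \right)} = 5$ ($y{\left(m \right)} = -2 - -7 = -2 + 7 = 5$)
$u = -72518$ ($u = - 202 \left(5 + 354\right) = \left(-202\right) 359 = -72518$)
$\sqrt{u + \left(-178 - -136\right) \frac{9 + 528}{X - 342}} = \sqrt{-72518 + \left(-178 - -136\right) \frac{9 + 528}{-156 - 342}} = \sqrt{-72518 + \left(-178 + 136\right) \frac{537}{-498}} = \sqrt{-72518 - 42 \cdot 537 \left(- \frac{1}{498}\right)} = \sqrt{-72518 - - \frac{3759}{83}} = \sqrt{-72518 + \frac{3759}{83}} = \sqrt{- \frac{6015235}{83}} = \frac{i \sqrt{499264505}}{83}$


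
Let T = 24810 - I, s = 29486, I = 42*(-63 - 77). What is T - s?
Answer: 1204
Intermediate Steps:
I = -5880 (I = 42*(-140) = -5880)
T = 30690 (T = 24810 - 1*(-5880) = 24810 + 5880 = 30690)
T - s = 30690 - 1*29486 = 30690 - 29486 = 1204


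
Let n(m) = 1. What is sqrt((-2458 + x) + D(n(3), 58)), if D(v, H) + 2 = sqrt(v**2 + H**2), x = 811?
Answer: sqrt(-1649 + sqrt(3365)) ≈ 39.887*I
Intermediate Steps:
D(v, H) = -2 + sqrt(H**2 + v**2) (D(v, H) = -2 + sqrt(v**2 + H**2) = -2 + sqrt(H**2 + v**2))
sqrt((-2458 + x) + D(n(3), 58)) = sqrt((-2458 + 811) + (-2 + sqrt(58**2 + 1**2))) = sqrt(-1647 + (-2 + sqrt(3364 + 1))) = sqrt(-1647 + (-2 + sqrt(3365))) = sqrt(-1649 + sqrt(3365))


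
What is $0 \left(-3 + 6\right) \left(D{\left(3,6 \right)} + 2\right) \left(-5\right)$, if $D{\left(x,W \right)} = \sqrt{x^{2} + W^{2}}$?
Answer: $0$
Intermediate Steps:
$D{\left(x,W \right)} = \sqrt{W^{2} + x^{2}}$
$0 \left(-3 + 6\right) \left(D{\left(3,6 \right)} + 2\right) \left(-5\right) = 0 \left(-3 + 6\right) \left(\sqrt{6^{2} + 3^{2}} + 2\right) \left(-5\right) = 0 \cdot 3 \left(\sqrt{36 + 9} + 2\right) \left(-5\right) = 0 \cdot 3 \left(\sqrt{45} + 2\right) \left(-5\right) = 0 \cdot 3 \left(3 \sqrt{5} + 2\right) \left(-5\right) = 0 \cdot 3 \left(2 + 3 \sqrt{5}\right) \left(-5\right) = 0 \left(6 + 9 \sqrt{5}\right) \left(-5\right) = 0 \left(-5\right) = 0$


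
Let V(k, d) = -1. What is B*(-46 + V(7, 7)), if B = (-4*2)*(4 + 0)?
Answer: 1504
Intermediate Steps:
B = -32 (B = -8*4 = -32)
B*(-46 + V(7, 7)) = -32*(-46 - 1) = -32*(-47) = 1504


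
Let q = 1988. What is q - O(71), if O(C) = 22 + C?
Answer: 1895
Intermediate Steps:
q - O(71) = 1988 - (22 + 71) = 1988 - 1*93 = 1988 - 93 = 1895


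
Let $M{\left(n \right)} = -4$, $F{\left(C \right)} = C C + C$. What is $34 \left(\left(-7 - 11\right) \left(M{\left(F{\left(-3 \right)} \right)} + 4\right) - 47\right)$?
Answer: $-1598$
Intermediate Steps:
$F{\left(C \right)} = C + C^{2}$ ($F{\left(C \right)} = C^{2} + C = C + C^{2}$)
$34 \left(\left(-7 - 11\right) \left(M{\left(F{\left(-3 \right)} \right)} + 4\right) - 47\right) = 34 \left(\left(-7 - 11\right) \left(-4 + 4\right) - 47\right) = 34 \left(\left(-18\right) 0 - 47\right) = 34 \left(0 - 47\right) = 34 \left(-47\right) = -1598$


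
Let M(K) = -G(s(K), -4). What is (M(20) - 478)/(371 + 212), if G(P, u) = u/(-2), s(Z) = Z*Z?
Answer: -480/583 ≈ -0.82333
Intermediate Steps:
s(Z) = Z²
G(P, u) = -u/2 (G(P, u) = u*(-½) = -u/2)
M(K) = -2 (M(K) = -(-1)*(-4)/2 = -1*2 = -2)
(M(20) - 478)/(371 + 212) = (-2 - 478)/(371 + 212) = -480/583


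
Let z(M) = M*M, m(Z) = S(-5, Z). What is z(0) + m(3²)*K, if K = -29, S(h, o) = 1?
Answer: -29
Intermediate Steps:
m(Z) = 1
z(M) = M²
z(0) + m(3²)*K = 0² + 1*(-29) = 0 - 29 = -29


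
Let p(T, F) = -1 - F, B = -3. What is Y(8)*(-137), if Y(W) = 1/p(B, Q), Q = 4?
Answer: 137/5 ≈ 27.400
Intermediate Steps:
Y(W) = -⅕ (Y(W) = 1/(-1 - 1*4) = 1/(-1 - 4) = 1/(-5) = -⅕)
Y(8)*(-137) = -⅕*(-137) = 137/5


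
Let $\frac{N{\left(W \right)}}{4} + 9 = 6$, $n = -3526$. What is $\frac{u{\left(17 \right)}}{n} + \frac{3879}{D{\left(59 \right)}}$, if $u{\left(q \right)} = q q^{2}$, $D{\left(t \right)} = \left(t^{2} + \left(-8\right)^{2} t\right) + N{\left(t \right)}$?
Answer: $- \frac{2435259}{2838430} \approx -0.85796$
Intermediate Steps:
$N{\left(W \right)} = -12$ ($N{\left(W \right)} = -36 + 4 \cdot 6 = -36 + 24 = -12$)
$D{\left(t \right)} = -12 + t^{2} + 64 t$ ($D{\left(t \right)} = \left(t^{2} + \left(-8\right)^{2} t\right) - 12 = \left(t^{2} + 64 t\right) - 12 = -12 + t^{2} + 64 t$)
$u{\left(q \right)} = q^{3}$
$\frac{u{\left(17 \right)}}{n} + \frac{3879}{D{\left(59 \right)}} = \frac{17^{3}}{-3526} + \frac{3879}{-12 + 59^{2} + 64 \cdot 59} = 4913 \left(- \frac{1}{3526}\right) + \frac{3879}{-12 + 3481 + 3776} = - \frac{4913}{3526} + \frac{3879}{7245} = - \frac{4913}{3526} + 3879 \cdot \frac{1}{7245} = - \frac{4913}{3526} + \frac{431}{805} = - \frac{2435259}{2838430}$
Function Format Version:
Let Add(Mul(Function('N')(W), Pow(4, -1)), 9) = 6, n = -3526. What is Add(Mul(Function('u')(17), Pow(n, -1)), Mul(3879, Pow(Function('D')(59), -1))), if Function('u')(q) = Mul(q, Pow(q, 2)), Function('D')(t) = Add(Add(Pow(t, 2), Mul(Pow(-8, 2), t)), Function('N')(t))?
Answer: Rational(-2435259, 2838430) ≈ -0.85796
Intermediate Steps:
Function('N')(W) = -12 (Function('N')(W) = Add(-36, Mul(4, 6)) = Add(-36, 24) = -12)
Function('D')(t) = Add(-12, Pow(t, 2), Mul(64, t)) (Function('D')(t) = Add(Add(Pow(t, 2), Mul(Pow(-8, 2), t)), -12) = Add(Add(Pow(t, 2), Mul(64, t)), -12) = Add(-12, Pow(t, 2), Mul(64, t)))
Function('u')(q) = Pow(q, 3)
Add(Mul(Function('u')(17), Pow(n, -1)), Mul(3879, Pow(Function('D')(59), -1))) = Add(Mul(Pow(17, 3), Pow(-3526, -1)), Mul(3879, Pow(Add(-12, Pow(59, 2), Mul(64, 59)), -1))) = Add(Mul(4913, Rational(-1, 3526)), Mul(3879, Pow(Add(-12, 3481, 3776), -1))) = Add(Rational(-4913, 3526), Mul(3879, Pow(7245, -1))) = Add(Rational(-4913, 3526), Mul(3879, Rational(1, 7245))) = Add(Rational(-4913, 3526), Rational(431, 805)) = Rational(-2435259, 2838430)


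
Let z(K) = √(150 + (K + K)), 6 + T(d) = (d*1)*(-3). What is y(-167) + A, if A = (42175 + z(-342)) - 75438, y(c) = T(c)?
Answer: -32768 + I*√534 ≈ -32768.0 + 23.108*I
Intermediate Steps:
T(d) = -6 - 3*d (T(d) = -6 + (d*1)*(-3) = -6 + d*(-3) = -6 - 3*d)
y(c) = -6 - 3*c
z(K) = √(150 + 2*K)
A = -33263 + I*√534 (A = (42175 + √(150 + 2*(-342))) - 75438 = (42175 + √(150 - 684)) - 75438 = (42175 + √(-534)) - 75438 = (42175 + I*√534) - 75438 = -33263 + I*√534 ≈ -33263.0 + 23.108*I)
y(-167) + A = (-6 - 3*(-167)) + (-33263 + I*√534) = (-6 + 501) + (-33263 + I*√534) = 495 + (-33263 + I*√534) = -32768 + I*√534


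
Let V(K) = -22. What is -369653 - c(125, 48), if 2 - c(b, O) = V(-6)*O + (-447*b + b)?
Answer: -426461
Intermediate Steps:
c(b, O) = 2 + 22*O + 446*b (c(b, O) = 2 - (-22*O + (-447*b + b)) = 2 - (-22*O - 446*b) = 2 - (-446*b - 22*O) = 2 + (22*O + 446*b) = 2 + 22*O + 446*b)
-369653 - c(125, 48) = -369653 - (2 + 22*48 + 446*125) = -369653 - (2 + 1056 + 55750) = -369653 - 1*56808 = -369653 - 56808 = -426461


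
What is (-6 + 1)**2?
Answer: 25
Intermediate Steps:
(-6 + 1)**2 = (-5)**2 = 25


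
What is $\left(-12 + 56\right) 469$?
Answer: $20636$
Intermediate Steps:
$\left(-12 + 56\right) 469 = 44 \cdot 469 = 20636$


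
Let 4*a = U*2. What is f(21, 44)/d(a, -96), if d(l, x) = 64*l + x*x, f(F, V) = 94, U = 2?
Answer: 47/4640 ≈ 0.010129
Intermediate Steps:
a = 1 (a = (2*2)/4 = (¼)*4 = 1)
d(l, x) = x² + 64*l (d(l, x) = 64*l + x² = x² + 64*l)
f(21, 44)/d(a, -96) = 94/((-96)² + 64*1) = 94/(9216 + 64) = 94/9280 = 94*(1/9280) = 47/4640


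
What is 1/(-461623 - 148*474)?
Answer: -1/531775 ≈ -1.8805e-6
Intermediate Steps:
1/(-461623 - 148*474) = 1/(-461623 - 70152) = 1/(-531775) = -1/531775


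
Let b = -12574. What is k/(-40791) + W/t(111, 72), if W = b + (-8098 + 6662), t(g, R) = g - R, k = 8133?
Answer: -63533233/176761 ≈ -359.43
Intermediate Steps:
W = -14010 (W = -12574 + (-8098 + 6662) = -12574 - 1436 = -14010)
k/(-40791) + W/t(111, 72) = 8133/(-40791) - 14010/(111 - 1*72) = 8133*(-1/40791) - 14010/(111 - 72) = -2711/13597 - 14010/39 = -2711/13597 - 14010*1/39 = -2711/13597 - 4670/13 = -63533233/176761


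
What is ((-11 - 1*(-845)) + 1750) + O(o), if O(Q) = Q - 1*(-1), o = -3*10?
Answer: 2555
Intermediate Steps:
o = -30
O(Q) = 1 + Q (O(Q) = Q + 1 = 1 + Q)
((-11 - 1*(-845)) + 1750) + O(o) = ((-11 - 1*(-845)) + 1750) + (1 - 30) = ((-11 + 845) + 1750) - 29 = (834 + 1750) - 29 = 2584 - 29 = 2555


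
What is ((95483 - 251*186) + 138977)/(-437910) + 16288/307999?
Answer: -25350763073/67437921045 ≈ -0.37591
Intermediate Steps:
((95483 - 251*186) + 138977)/(-437910) + 16288/307999 = ((95483 - 46686) + 138977)*(-1/437910) + 16288*(1/307999) = (48797 + 138977)*(-1/437910) + 16288/307999 = 187774*(-1/437910) + 16288/307999 = -93887/218955 + 16288/307999 = -25350763073/67437921045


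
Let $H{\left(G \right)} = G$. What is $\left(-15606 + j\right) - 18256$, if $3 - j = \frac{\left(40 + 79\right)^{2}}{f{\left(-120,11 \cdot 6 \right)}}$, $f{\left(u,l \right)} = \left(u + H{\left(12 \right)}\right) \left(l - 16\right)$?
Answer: $- \frac{182824439}{5400} \approx -33856.0$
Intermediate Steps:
$f{\left(u,l \right)} = \left(-16 + l\right) \left(12 + u\right)$ ($f{\left(u,l \right)} = \left(u + 12\right) \left(l - 16\right) = \left(12 + u\right) \left(-16 + l\right) = \left(-16 + l\right) \left(12 + u\right)$)
$j = \frac{30361}{5400}$ ($j = 3 - \frac{\left(40 + 79\right)^{2}}{-192 - -1920 + 12 \cdot 11 \cdot 6 + 11 \cdot 6 \left(-120\right)} = 3 - \frac{119^{2}}{-192 + 1920 + 12 \cdot 66 + 66 \left(-120\right)} = 3 - \frac{14161}{-192 + 1920 + 792 - 7920} = 3 - \frac{14161}{-5400} = 3 - 14161 \left(- \frac{1}{5400}\right) = 3 - - \frac{14161}{5400} = 3 + \frac{14161}{5400} = \frac{30361}{5400} \approx 5.6224$)
$\left(-15606 + j\right) - 18256 = \left(-15606 + \frac{30361}{5400}\right) - 18256 = - \frac{84242039}{5400} - 18256 = - \frac{182824439}{5400}$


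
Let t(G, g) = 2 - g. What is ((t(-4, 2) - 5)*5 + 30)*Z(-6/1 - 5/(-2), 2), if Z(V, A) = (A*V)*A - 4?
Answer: -90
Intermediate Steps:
Z(V, A) = -4 + V*A² (Z(V, A) = V*A² - 4 = -4 + V*A²)
((t(-4, 2) - 5)*5 + 30)*Z(-6/1 - 5/(-2), 2) = (((2 - 1*2) - 5)*5 + 30)*(-4 + (-6/1 - 5/(-2))*2²) = (((2 - 2) - 5)*5 + 30)*(-4 + (-6*1 - 5*(-½))*4) = ((0 - 5)*5 + 30)*(-4 + (-6 + 5/2)*4) = (-5*5 + 30)*(-4 - 7/2*4) = (-25 + 30)*(-4 - 14) = 5*(-18) = -90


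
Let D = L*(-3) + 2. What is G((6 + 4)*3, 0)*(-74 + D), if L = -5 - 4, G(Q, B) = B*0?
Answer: 0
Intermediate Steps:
G(Q, B) = 0
L = -9
D = 29 (D = -9*(-3) + 2 = 27 + 2 = 29)
G((6 + 4)*3, 0)*(-74 + D) = 0*(-74 + 29) = 0*(-45) = 0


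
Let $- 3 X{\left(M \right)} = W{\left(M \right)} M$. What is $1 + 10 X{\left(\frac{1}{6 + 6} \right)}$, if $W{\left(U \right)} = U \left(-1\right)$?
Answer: $\frac{221}{216} \approx 1.0231$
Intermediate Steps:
$W{\left(U \right)} = - U$
$X{\left(M \right)} = \frac{M^{2}}{3}$ ($X{\left(M \right)} = - \frac{- M M}{3} = - \frac{\left(-1\right) M^{2}}{3} = \frac{M^{2}}{3}$)
$1 + 10 X{\left(\frac{1}{6 + 6} \right)} = 1 + 10 \frac{\left(\frac{1}{6 + 6}\right)^{2}}{3} = 1 + 10 \frac{\left(\frac{1}{12}\right)^{2}}{3} = 1 + 10 \frac{1}{3 \cdot 144} = 1 + 10 \cdot \frac{1}{3} \cdot \frac{1}{144} = 1 + 10 \cdot \frac{1}{432} = 1 + \frac{5}{216} = \frac{221}{216}$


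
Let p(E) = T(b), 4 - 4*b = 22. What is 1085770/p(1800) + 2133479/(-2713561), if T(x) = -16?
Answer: -1473168631317/21708488 ≈ -67861.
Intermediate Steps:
b = -9/2 (b = 1 - 1/4*22 = 1 - 11/2 = -9/2 ≈ -4.5000)
p(E) = -16
1085770/p(1800) + 2133479/(-2713561) = 1085770/(-16) + 2133479/(-2713561) = 1085770*(-1/16) + 2133479*(-1/2713561) = -542885/8 - 2133479/2713561 = -1473168631317/21708488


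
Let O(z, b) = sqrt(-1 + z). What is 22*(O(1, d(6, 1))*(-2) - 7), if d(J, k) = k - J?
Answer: -154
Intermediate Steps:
22*(O(1, d(6, 1))*(-2) - 7) = 22*(sqrt(-1 + 1)*(-2) - 7) = 22*(sqrt(0)*(-2) - 7) = 22*(0*(-2) - 7) = 22*(0 - 7) = 22*(-7) = -154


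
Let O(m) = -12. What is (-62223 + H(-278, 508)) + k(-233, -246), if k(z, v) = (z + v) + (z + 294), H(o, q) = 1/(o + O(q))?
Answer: -18165891/290 ≈ -62641.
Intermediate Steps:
H(o, q) = 1/(-12 + o) (H(o, q) = 1/(o - 12) = 1/(-12 + o))
k(z, v) = 294 + v + 2*z (k(z, v) = (v + z) + (294 + z) = 294 + v + 2*z)
(-62223 + H(-278, 508)) + k(-233, -246) = (-62223 + 1/(-12 - 278)) + (294 - 246 + 2*(-233)) = (-62223 + 1/(-290)) + (294 - 246 - 466) = (-62223 - 1/290) - 418 = -18044671/290 - 418 = -18165891/290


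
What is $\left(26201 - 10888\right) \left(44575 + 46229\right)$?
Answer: $1390481652$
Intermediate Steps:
$\left(26201 - 10888\right) \left(44575 + 46229\right) = 15313 \cdot 90804 = 1390481652$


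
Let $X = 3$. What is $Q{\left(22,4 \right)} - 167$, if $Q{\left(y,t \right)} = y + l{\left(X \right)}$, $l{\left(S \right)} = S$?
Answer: $-142$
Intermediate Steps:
$Q{\left(y,t \right)} = 3 + y$ ($Q{\left(y,t \right)} = y + 3 = 3 + y$)
$Q{\left(22,4 \right)} - 167 = \left(3 + 22\right) - 167 = 25 - 167 = -142$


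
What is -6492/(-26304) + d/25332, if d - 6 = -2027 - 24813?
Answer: -11278879/13881936 ≈ -0.81249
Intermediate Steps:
d = -26834 (d = 6 + (-2027 - 24813) = 6 - 26840 = -26834)
-6492/(-26304) + d/25332 = -6492/(-26304) - 26834/25332 = -6492*(-1/26304) - 26834*1/25332 = 541/2192 - 13417/12666 = -11278879/13881936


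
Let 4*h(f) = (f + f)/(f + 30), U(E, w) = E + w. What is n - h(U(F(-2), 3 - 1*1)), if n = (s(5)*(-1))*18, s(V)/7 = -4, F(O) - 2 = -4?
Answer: 504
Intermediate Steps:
F(O) = -2 (F(O) = 2 - 4 = -2)
s(V) = -28 (s(V) = 7*(-4) = -28)
h(f) = f/(2*(30 + f)) (h(f) = ((f + f)/(f + 30))/4 = ((2*f)/(30 + f))/4 = (2*f/(30 + f))/4 = f/(2*(30 + f)))
n = 504 (n = -28*(-1)*18 = 28*18 = 504)
n - h(U(F(-2), 3 - 1*1)) = 504 - (-2 + (3 - 1*1))/(2*(30 + (-2 + (3 - 1*1)))) = 504 - (-2 + (3 - 1))/(2*(30 + (-2 + (3 - 1)))) = 504 - (-2 + 2)/(2*(30 + (-2 + 2))) = 504 - 0/(2*(30 + 0)) = 504 - 0/(2*30) = 504 - 1*0 = 504 + 0 = 504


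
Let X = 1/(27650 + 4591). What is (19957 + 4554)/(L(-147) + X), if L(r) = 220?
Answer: 790259151/7093021 ≈ 111.41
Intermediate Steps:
X = 1/32241 ≈ 3.1016e-5
(19957 + 4554)/(L(-147) + X) = (19957 + 4554)/(220 + 1/32241) = 24511/(7093021/32241) = 24511*(32241/7093021) = 790259151/7093021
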